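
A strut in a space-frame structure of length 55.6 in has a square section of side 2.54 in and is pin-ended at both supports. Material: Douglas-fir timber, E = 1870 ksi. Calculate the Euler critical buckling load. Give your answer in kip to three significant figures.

P_cr ≈ 20.7 kip

I = a⁴/12 = 2.54⁴/12 = 3.469 in⁴
Effective length L_e = K·L = 1 × 55.6 = 55.60 in
P_cr = π²EI / L_e² = π² × 1870×10³ × 3.469 / 55.60² = 2.071×10^4 lb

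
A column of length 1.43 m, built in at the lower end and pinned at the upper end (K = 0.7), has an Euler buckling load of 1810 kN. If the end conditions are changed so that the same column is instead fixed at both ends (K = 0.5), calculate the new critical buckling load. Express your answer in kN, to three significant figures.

P_cr ≈ 3550 kN

P_cr ∝ 1/K², so P_cr,new = P_cr,old × (K_old/K_new)² = 1810 × (0.7/0.5)²
= 1810 × 1.960 = 3550 kN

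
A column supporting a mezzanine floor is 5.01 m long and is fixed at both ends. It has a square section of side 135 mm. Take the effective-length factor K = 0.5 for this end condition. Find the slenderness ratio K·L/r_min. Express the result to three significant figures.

λ ≈ 64.3

I = a⁴/12 = 135⁴/12 = 2.768×10^7 mm⁴
A = 1.823×10^4 mm²;  r_min = √(I/A) = √(2.768×10^7/1.823×10^4) = 38.97 mm
L_e = K·L = 0.5 × 5.01 m = 2.505 m = 2505.0 mm
λ = L_e / r_min = 2505.0 / 38.97 = 64.3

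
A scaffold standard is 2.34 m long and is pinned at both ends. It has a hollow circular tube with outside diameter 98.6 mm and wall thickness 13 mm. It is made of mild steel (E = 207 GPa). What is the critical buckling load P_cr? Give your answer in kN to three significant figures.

P_cr ≈ 1220 kN

Inner diameter d_i = 98.6 − 2×13 = 72.60 mm
I = π(d_o⁴ − d_i⁴)/64 = π(98.6⁴ − 72.60⁴)/64 = 3.276×10^6 mm⁴
I = 3.276×10^6 mm⁴ = 3.276×10^-6 m⁴
Effective length L_e = K·L = 1 × 2.34 = 2.340 m
P_cr = π²EI / L_e² = π² × 207×10⁹ × 3.276×10^-6 / 2.340² = 1.222×10^6 N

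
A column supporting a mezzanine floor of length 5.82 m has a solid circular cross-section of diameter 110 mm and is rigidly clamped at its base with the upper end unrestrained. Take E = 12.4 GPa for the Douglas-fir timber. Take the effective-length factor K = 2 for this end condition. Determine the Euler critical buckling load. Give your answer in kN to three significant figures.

I = πd⁴/64 = π×110⁴/64 = 7.187×10^6 mm⁴
I = 7.187×10^6 mm⁴ = 7.187×10^-6 m⁴
Effective length L_e = K·L = 2 × 5.82 = 11.64 m
P_cr = π²EI / L_e² = π² × 12.4×10⁹ × 7.187×10^-6 / 11.64² = 6.492×10^3 N

P_cr ≈ 6.49 kN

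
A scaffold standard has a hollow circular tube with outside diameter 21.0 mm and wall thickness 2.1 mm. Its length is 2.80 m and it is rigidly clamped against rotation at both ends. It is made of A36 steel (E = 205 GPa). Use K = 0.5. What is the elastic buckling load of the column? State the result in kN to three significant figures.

Inner diameter d_i = 21.0 − 2×2.1 = 16.80 mm
I = π(d_o⁴ − d_i⁴)/64 = π(21.0⁴ − 16.80⁴)/64 = 5.636×10^3 mm⁴
I = 5.636×10^3 mm⁴ = 5.636×10^-9 m⁴
Effective length L_e = K·L = 0.5 × 2.80 = 1.400 m
P_cr = π²EI / L_e² = π² × 205×10⁹ × 5.636×10^-9 / 1.400² = 5.818×10^3 N

P_cr ≈ 5.82 kN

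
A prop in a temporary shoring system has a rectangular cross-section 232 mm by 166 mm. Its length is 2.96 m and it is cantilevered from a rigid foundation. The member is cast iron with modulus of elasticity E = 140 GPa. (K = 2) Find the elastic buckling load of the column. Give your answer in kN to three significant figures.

P_cr ≈ 3490 kN

Buckling occurs about the weak axis: I_min = h·b³/12 with b = 166 mm (the shorter side).
I_min = 232×166³/12 = 8.844×10^7 mm⁴
I = 8.844×10^7 mm⁴ = 8.844×10^-5 m⁴
Effective length L_e = K·L = 2 × 2.96 = 5.920 m
P_cr = π²EI / L_e² = π² × 140×10⁹ × 8.844×10^-5 / 5.920² = 3.487×10^6 N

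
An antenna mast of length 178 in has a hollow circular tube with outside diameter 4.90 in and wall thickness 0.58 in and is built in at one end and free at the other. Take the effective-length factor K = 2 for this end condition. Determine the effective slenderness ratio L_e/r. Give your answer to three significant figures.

Inner diameter d_i = 4.90 − 2×0.58 = 3.740 in
I = π(d_o⁴ − d_i⁴)/64 = π(4.90⁴ − 3.740⁴)/64 = 18.69 in⁴
A = 7.872 in²;  r_min = √(I/A) = √(18.69/7.872) = 1.541 in
L_e = K·L = 2 × 178 = 356.0 in
λ = L_e / r_min = 356.00 / 1.541 = 231

λ ≈ 231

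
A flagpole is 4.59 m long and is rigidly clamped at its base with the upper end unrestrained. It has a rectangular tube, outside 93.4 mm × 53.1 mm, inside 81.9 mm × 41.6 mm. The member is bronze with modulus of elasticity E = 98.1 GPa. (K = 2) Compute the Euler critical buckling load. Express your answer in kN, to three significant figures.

P_cr ≈ 7.74 kN

Weak-axis I_min = (h_o·b_o³ − h_i·b_i³)/12 with b_o = 53.1, b_i = 41.60 mm (shorter outer/inner sides).
I_min = (93.4×53.1³ − 81.90×41.60³)/12 = 6.740×10^5 mm⁴
I = 6.740×10^5 mm⁴ = 6.740×10^-7 m⁴
Effective length L_e = K·L = 2 × 4.59 = 9.180 m
P_cr = π²EI / L_e² = π² × 98.1×10⁹ × 6.740×10^-7 / 9.180² = 7.743×10^3 N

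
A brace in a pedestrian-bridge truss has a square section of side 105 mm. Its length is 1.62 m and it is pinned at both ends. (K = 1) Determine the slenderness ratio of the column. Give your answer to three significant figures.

For a square r = a/√12 = 105/√12 = 30.31 mm
L_e = K·L = 1 × 1.62 m = 1.620 m = 1620.0 mm
λ = L_e / r_min = 1620.0 / 30.31 = 53.4

λ ≈ 53.4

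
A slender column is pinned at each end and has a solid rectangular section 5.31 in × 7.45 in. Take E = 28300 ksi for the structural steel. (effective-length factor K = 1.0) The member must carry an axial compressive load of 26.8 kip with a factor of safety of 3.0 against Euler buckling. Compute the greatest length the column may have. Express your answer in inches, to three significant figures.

Buckling occurs about the weak axis: I_min = h·b³/12 with b = 5.31 in (the shorter side).
I_min = 7.45×5.31³/12 = 92.95 in⁴
Required critical load P_cr = n·P = 3.0 × 26.8 = 80.40 kip = 8.040×10^4 lb
From P_cr = π²EI/(K·L)²:  L = (1/K)·√(π²EI/P_cr) = (1/1)·√(π²×2.83×10^7×92.95/8.040×10^4)
L = 568 in

L_max ≈ 568 in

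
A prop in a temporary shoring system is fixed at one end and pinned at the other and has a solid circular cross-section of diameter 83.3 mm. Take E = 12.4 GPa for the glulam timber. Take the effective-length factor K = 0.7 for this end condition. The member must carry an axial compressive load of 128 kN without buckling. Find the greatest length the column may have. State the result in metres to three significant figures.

L_max ≈ 2.15 m

I = πd⁴/64 = π×83.3⁴/64 = 2.363×10^6 mm⁴
I = 2.363×10^-6 m⁴
At the buckling limit P_cr = P = 1.280×10^5 N
From P_cr = π²EI/(K·L)²:  L = (1/K)·√(π²EI/P_cr) = (1/0.7)·√(π²×1.24×10^10×2.363×10^-6/1.280×10^5)
L = 2.15 m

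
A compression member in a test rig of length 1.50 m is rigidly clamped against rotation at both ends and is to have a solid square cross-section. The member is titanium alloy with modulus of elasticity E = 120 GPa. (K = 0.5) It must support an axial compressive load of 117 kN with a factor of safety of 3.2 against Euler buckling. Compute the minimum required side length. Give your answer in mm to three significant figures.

a ≈ 38.2 mm

Required P_cr = n·P = 3.2 × 117 = 374.4 kN
L_e = K·L = 0.5 × 1.50 = 0.7500 m
Required I = P_cr·L_e²/(π²E) = 3.744×10^5 × 0.7500² / (π² × 1.20×10^11) = 1.778×10^-7 m⁴
I_req = 1.778×10^5 mm⁴
Solid square: I = a⁴/12  ⇒  a = (12I)^(1/4) = (12×1.778×10^5)^(1/4) = 38.2 mm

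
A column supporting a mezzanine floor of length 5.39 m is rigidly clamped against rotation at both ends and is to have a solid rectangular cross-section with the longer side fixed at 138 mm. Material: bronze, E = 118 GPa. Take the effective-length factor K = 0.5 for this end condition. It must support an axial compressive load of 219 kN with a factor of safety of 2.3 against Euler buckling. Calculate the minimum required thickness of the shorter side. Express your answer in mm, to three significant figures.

b ≈ 64.9 mm

Required P_cr = n·P = 2.3 × 219 = 503.7 kN
L_e = K·L = 0.5 × 5.39 = 2.695 m
Required I = P_cr·L_e²/(π²E) = 5.037×10^5 × 2.695² / (π² × 1.18×10^11) = 3.141×10^-6 m⁴
I_req = 3.141×10^6 mm⁴
Rectangle, weak axis: I_min = h·b³/12 with h = 138 mm fixed  ⇒  b = (12I/h)^(1/3) = 64.9 mm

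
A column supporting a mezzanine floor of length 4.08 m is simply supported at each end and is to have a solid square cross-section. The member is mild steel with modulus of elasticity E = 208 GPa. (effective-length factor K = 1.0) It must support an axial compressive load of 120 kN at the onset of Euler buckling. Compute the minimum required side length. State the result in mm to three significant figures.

a ≈ 58.5 mm

L_e = K·L = 1 × 4.08 = 4.080 m
Required I = P_cr·L_e²/(π²E) = 1.200×10^5 × 4.080² / (π² × 2.08×10^11) = 9.731×10^-7 m⁴
I_req = 9.731×10^5 mm⁴
Solid square: I = a⁴/12  ⇒  a = (12I)^(1/4) = (12×9.731×10^5)^(1/4) = 58.5 mm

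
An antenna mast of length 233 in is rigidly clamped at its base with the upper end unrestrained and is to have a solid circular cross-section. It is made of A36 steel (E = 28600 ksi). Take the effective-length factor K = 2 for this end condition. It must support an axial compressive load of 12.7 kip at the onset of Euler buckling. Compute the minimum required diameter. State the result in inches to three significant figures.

L_e = K·L = 2 × 233 = 466.0 in
Required I = P_cr·L_e²/(π²E) = 1.270×10^4 × 466.0² / (π² × 2.86×10^7) = 9.770 in⁴
Solid circle: I = πd⁴/64  ⇒  d = (64I/π)^(1/4) = (64×9.770/π)^(1/4) = 3.76 in

d ≈ 3.76 in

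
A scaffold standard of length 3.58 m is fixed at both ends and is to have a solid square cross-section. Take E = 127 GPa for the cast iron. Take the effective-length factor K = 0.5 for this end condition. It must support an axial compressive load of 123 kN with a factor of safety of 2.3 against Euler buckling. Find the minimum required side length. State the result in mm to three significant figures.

Required P_cr = n·P = 2.3 × 123 = 282.9 kN
L_e = K·L = 0.5 × 3.58 = 1.790 m
Required I = P_cr·L_e²/(π²E) = 2.829×10^5 × 1.790² / (π² × 1.27×10^11) = 7.232×10^-7 m⁴
I_req = 7.232×10^5 mm⁴
Solid square: I = a⁴/12  ⇒  a = (12I)^(1/4) = (12×7.232×10^5)^(1/4) = 54.3 mm

a ≈ 54.3 mm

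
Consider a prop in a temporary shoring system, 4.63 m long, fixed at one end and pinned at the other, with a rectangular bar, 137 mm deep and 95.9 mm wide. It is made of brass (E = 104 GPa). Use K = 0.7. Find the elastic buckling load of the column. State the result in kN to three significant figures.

P_cr ≈ 984 kN

Buckling occurs about the weak axis: I_min = h·b³/12 with b = 95.9 mm (the shorter side).
I_min = 137×95.9³/12 = 1.007×10^7 mm⁴
I = 1.007×10^7 mm⁴ = 1.007×10^-5 m⁴
Effective length L_e = K·L = 0.7 × 4.63 = 3.241 m
P_cr = π²EI / L_e² = π² × 104×10⁹ × 1.007×10^-5 / 3.241² = 9.839×10^5 N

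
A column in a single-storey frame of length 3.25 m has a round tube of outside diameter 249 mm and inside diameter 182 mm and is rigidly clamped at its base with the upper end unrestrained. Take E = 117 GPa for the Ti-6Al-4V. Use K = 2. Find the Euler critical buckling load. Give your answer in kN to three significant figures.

d_o = 249 mm, d_i = 182 mm
I = π(d_o⁴ − d_i⁴)/64 = π(249⁴ − 182.0⁴)/64 = 1.348×10^8 mm⁴
I = 1.348×10^8 mm⁴ = 1.348×10^-4 m⁴
Effective length L_e = K·L = 2 × 3.25 = 6.500 m
P_cr = π²EI / L_e² = π² × 117×10⁹ × 1.348×10^-4 / 6.500² = 3.685×10^6 N

P_cr ≈ 3690 kN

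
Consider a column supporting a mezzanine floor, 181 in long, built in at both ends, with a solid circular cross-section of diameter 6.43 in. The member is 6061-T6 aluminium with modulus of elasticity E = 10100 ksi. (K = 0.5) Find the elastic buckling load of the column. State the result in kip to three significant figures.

I = πd⁴/64 = π×6.43⁴/64 = 83.91 in⁴
Effective length L_e = K·L = 0.5 × 181 = 90.50 in
P_cr = π²EI / L_e² = π² × 10100×10³ × 83.91 / 90.50² = 1.021×10^6 lb

P_cr ≈ 1020 kip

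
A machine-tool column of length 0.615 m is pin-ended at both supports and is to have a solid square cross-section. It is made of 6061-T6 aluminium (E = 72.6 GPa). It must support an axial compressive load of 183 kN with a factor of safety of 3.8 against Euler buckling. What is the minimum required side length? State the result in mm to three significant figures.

Required P_cr = n·P = 3.8 × 183 = 695.4 kN
L_e = K·L = 1 × 0.615 = 0.6150 m
Required I = P_cr·L_e²/(π²E) = 6.954×10^5 × 0.6150² / (π² × 7.26×10^10) = 3.671×10^-7 m⁴
I_req = 3.671×10^5 mm⁴
Solid square: I = a⁴/12  ⇒  a = (12I)^(1/4) = (12×3.671×10^5)^(1/4) = 45.8 mm

a ≈ 45.8 mm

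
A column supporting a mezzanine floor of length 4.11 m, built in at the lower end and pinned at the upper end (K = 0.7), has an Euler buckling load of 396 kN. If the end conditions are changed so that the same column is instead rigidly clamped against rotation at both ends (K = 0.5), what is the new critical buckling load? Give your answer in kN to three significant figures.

P_cr ∝ 1/K², so P_cr,new = P_cr,old × (K_old/K_new)² = 396 × (0.7/0.5)²
= 396 × 1.960 = 776 kN

P_cr ≈ 776 kN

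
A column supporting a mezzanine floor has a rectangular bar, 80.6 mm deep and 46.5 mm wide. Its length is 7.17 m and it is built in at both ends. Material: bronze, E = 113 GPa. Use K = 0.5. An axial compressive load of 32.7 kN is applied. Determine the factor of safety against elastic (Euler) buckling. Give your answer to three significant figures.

n ≈ 1.79

Buckling occurs about the weak axis: I_min = h·b³/12 with b = 46.5 mm (the shorter side).
I_min = 80.6×46.5³/12 = 6.753×10^5 mm⁴
I = 6.753×10^5 mm⁴ = 6.753×10^-7 m⁴
Effective length L_e = K·L = 0.5 × 7.17 = 3.585 m
P_cr = π²EI / L_e² = π² × 113×10⁹ × 6.753×10^-7 / 3.585² = 5.860×10^4 N
Factor of safety n = P_cr / P = 58.602 / 32.7 = 1.79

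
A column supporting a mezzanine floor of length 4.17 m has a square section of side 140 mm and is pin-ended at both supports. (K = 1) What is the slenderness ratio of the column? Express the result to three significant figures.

λ ≈ 103

For a square r = a/√12 = 140/√12 = 40.41 mm
L_e = K·L = 1 × 4.17 m = 4.170 m = 4170.0 mm
λ = L_e / r_min = 4170.0 / 40.41 = 103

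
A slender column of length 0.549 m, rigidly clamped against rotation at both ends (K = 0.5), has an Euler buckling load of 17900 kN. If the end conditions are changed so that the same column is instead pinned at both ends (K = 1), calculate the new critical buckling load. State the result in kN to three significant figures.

P_cr ≈ 4480 kN

P_cr ∝ 1/K², so P_cr,new = P_cr,old × (K_old/K_new)² = 17900 × (0.5/1)²
= 17900 × 0.2500 = 4480 kN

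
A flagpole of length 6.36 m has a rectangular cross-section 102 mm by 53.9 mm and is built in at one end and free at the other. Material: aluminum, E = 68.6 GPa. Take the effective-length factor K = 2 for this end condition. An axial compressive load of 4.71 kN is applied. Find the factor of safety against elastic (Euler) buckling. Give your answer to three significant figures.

n ≈ 1.18

Buckling occurs about the weak axis: I_min = h·b³/12 with b = 53.9 mm (the shorter side).
I_min = 102×53.9³/12 = 1.331×10^6 mm⁴
I = 1.331×10^6 mm⁴ = 1.331×10^-6 m⁴
Effective length L_e = K·L = 2 × 6.36 = 12.72 m
P_cr = π²EI / L_e² = π² × 68.6×10⁹ × 1.331×10^-6 / 12.72² = 5.570×10^3 N
Factor of safety n = P_cr / P = 5.5697 / 4.71 = 1.18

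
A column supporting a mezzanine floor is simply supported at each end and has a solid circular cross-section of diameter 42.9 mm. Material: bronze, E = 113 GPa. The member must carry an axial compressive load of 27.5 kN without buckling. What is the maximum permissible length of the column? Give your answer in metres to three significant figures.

L_max ≈ 2.60 m

I = πd⁴/64 = π×42.9⁴/64 = 1.663×10^5 mm⁴
I = 1.663×10^-7 m⁴
At the buckling limit P_cr = P = 2.750×10^4 N
From P_cr = π²EI/(K·L)²:  L = (1/K)·√(π²EI/P_cr) = (1/1)·√(π²×1.13×10^11×1.663×10^-7/2.750×10^4)
L = 2.60 m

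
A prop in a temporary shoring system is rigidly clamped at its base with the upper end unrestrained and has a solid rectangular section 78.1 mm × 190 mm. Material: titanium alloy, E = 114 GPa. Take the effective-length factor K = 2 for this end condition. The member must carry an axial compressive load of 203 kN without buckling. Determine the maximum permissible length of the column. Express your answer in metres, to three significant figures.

Buckling occurs about the weak axis: I_min = h·b³/12 with b = 78.1 mm (the shorter side).
I_min = 190×78.1³/12 = 7.543×10^6 mm⁴
I = 7.543×10^-6 m⁴
At the buckling limit P_cr = P = 2.030×10^5 N
From P_cr = π²EI/(K·L)²:  L = (1/K)·√(π²EI/P_cr) = (1/2)·√(π²×1.14×10^11×7.543×10^-6/2.030×10^5)
L = 3.23 m

L_max ≈ 3.23 m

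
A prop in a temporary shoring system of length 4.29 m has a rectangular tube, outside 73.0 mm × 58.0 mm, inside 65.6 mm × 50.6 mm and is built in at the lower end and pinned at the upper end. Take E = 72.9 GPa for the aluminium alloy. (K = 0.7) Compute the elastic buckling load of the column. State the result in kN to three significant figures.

P_cr ≈ 38.2 kN

Weak-axis I_min = (h_o·b_o³ − h_i·b_i³)/12 with b_o = 58.0, b_i = 50.60 mm (shorter outer/inner sides).
I_min = (73.0×58.0³ − 65.60×50.60³)/12 = 4.787×10^5 mm⁴
I = 4.787×10^5 mm⁴ = 4.787×10^-7 m⁴
Effective length L_e = K·L = 0.7 × 4.29 = 3.003 m
P_cr = π²EI / L_e² = π² × 72.9×10⁹ × 4.787×10^-7 / 3.003² = 3.819×10^4 N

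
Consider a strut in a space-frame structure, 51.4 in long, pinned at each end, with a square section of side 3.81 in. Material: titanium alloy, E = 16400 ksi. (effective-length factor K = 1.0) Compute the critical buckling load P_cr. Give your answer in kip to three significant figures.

P_cr ≈ 1080 kip

I = a⁴/12 = 3.81⁴/12 = 17.56 in⁴
Effective length L_e = K·L = 1 × 51.4 = 51.40 in
P_cr = π²EI / L_e² = π² × 16400×10³ × 17.56 / 51.40² = 1.076×10^6 lb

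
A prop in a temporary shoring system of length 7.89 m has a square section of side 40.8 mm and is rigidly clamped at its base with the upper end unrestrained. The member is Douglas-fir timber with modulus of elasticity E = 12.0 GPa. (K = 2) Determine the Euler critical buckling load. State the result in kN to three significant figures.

P_cr ≈ 0.110 kN

I = a⁴/12 = 40.8⁴/12 = 2.309×10^5 mm⁴
I = 2.309×10^5 mm⁴ = 2.309×10^-7 m⁴
Effective length L_e = K·L = 2 × 7.89 = 15.78 m
P_cr = π²EI / L_e² = π² × 12.0×10⁹ × 2.309×10^-7 / 15.78² = 109.8 N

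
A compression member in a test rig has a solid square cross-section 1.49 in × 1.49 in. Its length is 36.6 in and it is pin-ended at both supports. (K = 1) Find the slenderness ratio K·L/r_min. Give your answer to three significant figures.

For a square r = a/√12 = 1.49/√12 = 0.4301 in
L_e = K·L = 1 × 36.6 = 36.60 in
λ = L_e / r_min = 36.600 / 0.4301 = 85.1

λ ≈ 85.1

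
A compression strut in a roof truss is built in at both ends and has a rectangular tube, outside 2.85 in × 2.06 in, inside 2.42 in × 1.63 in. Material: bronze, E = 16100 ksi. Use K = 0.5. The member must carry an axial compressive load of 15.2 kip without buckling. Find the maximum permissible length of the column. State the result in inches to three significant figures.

L_max ≈ 224 in

Weak-axis I_min = (h_o·b_o³ − h_i·b_i³)/12 with b_o = 2.06, b_i = 1.630 in (shorter outer/inner sides).
I_min = (2.85×2.06³ − 2.420×1.630³)/12 = 1.203 in⁴
At the buckling limit P_cr = P = 1.520×10^4 lb
From P_cr = π²EI/(K·L)²:  L = (1/K)·√(π²EI/P_cr) = (1/0.5)·√(π²×1.61×10^7×1.203/1.520×10^4)
L = 224 in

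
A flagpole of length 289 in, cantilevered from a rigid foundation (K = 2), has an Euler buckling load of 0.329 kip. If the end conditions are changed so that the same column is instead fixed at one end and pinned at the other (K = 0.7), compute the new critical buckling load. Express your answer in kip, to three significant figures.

P_cr ≈ 2.69 kip

P_cr ∝ 1/K², so P_cr,new = P_cr,old × (K_old/K_new)² = 0.329 × (2/0.7)²
= 0.329 × 8.163 = 2.69 kip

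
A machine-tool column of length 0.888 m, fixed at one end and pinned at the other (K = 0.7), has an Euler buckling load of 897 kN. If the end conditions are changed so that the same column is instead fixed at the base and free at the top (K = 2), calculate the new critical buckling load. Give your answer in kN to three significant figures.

P_cr ∝ 1/K², so P_cr,new = P_cr,old × (K_old/K_new)² = 897 × (0.7/2)²
= 897 × 0.1225 = 110 kN

P_cr ≈ 110 kN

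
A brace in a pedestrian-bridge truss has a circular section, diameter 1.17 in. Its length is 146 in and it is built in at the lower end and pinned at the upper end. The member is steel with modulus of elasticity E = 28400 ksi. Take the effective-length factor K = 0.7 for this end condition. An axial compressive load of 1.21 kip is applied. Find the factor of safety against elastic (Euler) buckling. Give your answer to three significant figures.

n ≈ 2.04

I = πd⁴/64 = π×1.17⁴/64 = 9.198×10^-2 in⁴
Effective length L_e = K·L = 0.7 × 146 = 102.2 in
P_cr = π²EI / L_e² = π² × 28400×10³ × 9.198×10^-2 / 102.2² = 2.468×10^3 lb
Factor of safety n = P_cr / P = 2.4685 / 1.21 = 2.04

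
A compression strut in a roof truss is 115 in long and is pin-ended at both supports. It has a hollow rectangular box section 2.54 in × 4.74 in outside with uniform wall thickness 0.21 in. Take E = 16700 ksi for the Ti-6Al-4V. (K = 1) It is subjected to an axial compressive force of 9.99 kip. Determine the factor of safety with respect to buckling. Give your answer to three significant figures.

Inner dimensions: h_i = 4.74 − 2×0.21 = 4.320 in, b_i = 2.54 − 2×0.21 = 2.120 in
Weak-axis I_min = (h_o·b_o³ − h_i·b_i³)/12 with b_o = 2.54, b_i = 2.120 in (shorter outer/inner sides).
I_min = (4.74×2.54³ − 4.320×2.120³)/12 = 3.043 in⁴
Effective length L_e = K·L = 1 × 115 = 115.0 in
P_cr = π²EI / L_e² = π² × 16700×10³ × 3.043 / 115.0² = 3.792×10^4 lb
Factor of safety n = P_cr / P = 37.922 / 9.99 = 3.80

n ≈ 3.80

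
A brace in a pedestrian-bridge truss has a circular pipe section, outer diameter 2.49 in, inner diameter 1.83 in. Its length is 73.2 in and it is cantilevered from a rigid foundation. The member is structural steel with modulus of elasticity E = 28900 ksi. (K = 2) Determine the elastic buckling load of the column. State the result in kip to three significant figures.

d_o = 2.49 in, d_i = 1.83 in
I = π(d_o⁴ − d_i⁴)/64 = π(2.49⁴ − 1.830⁴)/64 = 1.336 in⁴
Effective length L_e = K·L = 2 × 73.2 = 146.4 in
P_cr = π²EI / L_e² = π² × 28900×10³ × 1.336 / 146.4² = 1.779×10^4 lb

P_cr ≈ 17.8 kip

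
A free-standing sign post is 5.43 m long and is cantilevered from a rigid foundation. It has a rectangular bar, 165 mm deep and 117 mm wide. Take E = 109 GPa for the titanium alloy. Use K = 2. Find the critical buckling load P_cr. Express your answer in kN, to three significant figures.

P_cr ≈ 201 kN

Buckling occurs about the weak axis: I_min = h·b³/12 with b = 117 mm (the shorter side).
I_min = 165×117³/12 = 2.202×10^7 mm⁴
I = 2.202×10^7 mm⁴ = 2.202×10^-5 m⁴
Effective length L_e = K·L = 2 × 5.43 = 10.86 m
P_cr = π²EI / L_e² = π² × 109×10⁹ × 2.202×10^-5 / 10.86² = 2.009×10^5 N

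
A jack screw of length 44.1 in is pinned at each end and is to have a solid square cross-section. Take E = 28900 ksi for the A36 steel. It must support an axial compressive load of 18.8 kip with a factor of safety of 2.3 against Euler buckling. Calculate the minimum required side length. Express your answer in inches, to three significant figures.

a ≈ 1.37 in

Required P_cr = n·P = 2.3 × 18.8 = 43.24 kip
L_e = K·L = 1 × 44.1 = 44.10 in
Required I = P_cr·L_e²/(π²E) = 4.324×10^4 × 44.10² / (π² × 2.89×10^7) = 0.2948 in⁴
Solid square: I = a⁴/12  ⇒  a = (12I)^(1/4) = (12×0.2948)^(1/4) = 1.37 in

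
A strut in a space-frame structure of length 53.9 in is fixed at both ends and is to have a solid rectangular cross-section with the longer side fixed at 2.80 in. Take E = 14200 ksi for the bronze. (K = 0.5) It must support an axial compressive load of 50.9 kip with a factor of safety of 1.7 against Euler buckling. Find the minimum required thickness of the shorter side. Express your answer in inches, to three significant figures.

b ≈ 1.24 in

Required P_cr = n·P = 1.7 × 50.9 = 86.53 kip
L_e = K·L = 0.5 × 53.9 = 26.95 in
Required I = P_cr·L_e²/(π²E) = 8.653×10^4 × 26.95² / (π² × 1.42×10^7) = 0.4484 in⁴
Rectangle, weak axis: I_min = h·b³/12 with h = 2.80 in fixed  ⇒  b = (12I/h)^(1/3) = 1.24 in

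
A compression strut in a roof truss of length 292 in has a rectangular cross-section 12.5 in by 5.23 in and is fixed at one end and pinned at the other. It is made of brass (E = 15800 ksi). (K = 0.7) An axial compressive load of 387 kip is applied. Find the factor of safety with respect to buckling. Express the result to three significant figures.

n ≈ 1.44

Buckling occurs about the weak axis: I_min = h·b³/12 with b = 5.23 in (the shorter side).
I_min = 12.5×5.23³/12 = 149.0 in⁴
Effective length L_e = K·L = 0.7 × 292 = 204.4 in
P_cr = π²EI / L_e² = π² × 15800×10³ × 149.0 / 204.4² = 5.562×10^5 lb
Factor of safety n = P_cr / P = 556.20 / 387 = 1.44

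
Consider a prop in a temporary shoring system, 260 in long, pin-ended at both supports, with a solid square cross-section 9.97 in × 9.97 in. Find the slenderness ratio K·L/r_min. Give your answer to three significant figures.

I = a⁴/12 = 9.97⁴/12 = 823.4 in⁴
A = 99.40 in²;  r_min = √(I/A) = √(823.4/99.40) = 2.878 in
L_e = K·L = 1 × 260 = 260.0 in
λ = L_e / r_min = 260.00 / 2.878 = 90.3

λ ≈ 90.3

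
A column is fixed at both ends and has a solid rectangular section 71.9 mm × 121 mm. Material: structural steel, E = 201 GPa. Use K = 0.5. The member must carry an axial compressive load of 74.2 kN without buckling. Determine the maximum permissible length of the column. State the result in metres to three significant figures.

L_max ≈ 20.0 m

Buckling occurs about the weak axis: I_min = h·b³/12 with b = 71.9 mm (the shorter side).
I_min = 121×71.9³/12 = 3.748×10^6 mm⁴
I = 3.748×10^-6 m⁴
At the buckling limit P_cr = P = 7.420×10^4 N
From P_cr = π²EI/(K·L)²:  L = (1/K)·√(π²EI/P_cr) = (1/0.5)·√(π²×2.01×10^11×3.748×10^-6/7.420×10^4)
L = 20.0 m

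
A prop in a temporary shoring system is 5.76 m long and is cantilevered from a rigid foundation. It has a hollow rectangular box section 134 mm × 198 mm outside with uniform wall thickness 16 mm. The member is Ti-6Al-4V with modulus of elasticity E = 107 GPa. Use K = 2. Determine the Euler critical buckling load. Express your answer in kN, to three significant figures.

P_cr ≈ 199 kN

Inner dimensions: h_i = 198 − 2×16 = 166.0 mm, b_i = 134 − 2×16 = 102.0 mm
Weak-axis I_min = (h_o·b_o³ − h_i·b_i³)/12 with b_o = 134, b_i = 102.0 mm (shorter outer/inner sides).
I_min = (198×134³ − 166.0×102.0³)/12 = 2.502×10^7 mm⁴
I = 2.502×10^7 mm⁴ = 2.502×10^-5 m⁴
Effective length L_e = K·L = 2 × 5.76 = 11.52 m
P_cr = π²EI / L_e² = π² × 107×10⁹ × 2.502×10^-5 / 11.52² = 1.991×10^5 N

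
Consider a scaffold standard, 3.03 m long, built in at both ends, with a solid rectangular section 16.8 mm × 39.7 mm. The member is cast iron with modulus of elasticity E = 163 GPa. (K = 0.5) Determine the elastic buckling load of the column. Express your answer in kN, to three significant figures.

Buckling occurs about the weak axis: I_min = h·b³/12 with b = 16.8 mm (the shorter side).
I_min = 39.7×16.8³/12 = 1.569×10^4 mm⁴
I = 1.569×10^4 mm⁴ = 1.569×10^-8 m⁴
Effective length L_e = K·L = 0.5 × 3.03 = 1.515 m
P_cr = π²EI / L_e² = π² × 163×10⁹ × 1.569×10^-8 / 1.515² = 1.100×10^4 N

P_cr ≈ 11.0 kN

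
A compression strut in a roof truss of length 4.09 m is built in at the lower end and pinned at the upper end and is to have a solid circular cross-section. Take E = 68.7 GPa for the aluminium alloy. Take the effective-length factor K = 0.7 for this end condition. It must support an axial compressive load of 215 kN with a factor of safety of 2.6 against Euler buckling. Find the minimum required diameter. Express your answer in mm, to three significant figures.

d ≈ 108 mm

Required P_cr = n·P = 2.6 × 215 = 559.0 kN
L_e = K·L = 0.7 × 4.09 = 2.863 m
Required I = P_cr·L_e²/(π²E) = 5.590×10^5 × 2.863² / (π² × 6.87×10^10) = 6.758×10^-6 m⁴
I_req = 6.758×10^6 mm⁴
Solid circle: I = πd⁴/64  ⇒  d = (64I/π)^(1/4) = (64×6.758×10^6/π)^(1/4) = 108 mm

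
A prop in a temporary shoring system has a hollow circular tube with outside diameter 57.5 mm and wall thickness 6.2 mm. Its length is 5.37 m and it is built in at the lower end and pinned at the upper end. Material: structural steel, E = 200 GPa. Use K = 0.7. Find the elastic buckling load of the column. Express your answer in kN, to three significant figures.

P_cr ≈ 46.6 kN

Inner diameter d_i = 57.5 − 2×6.2 = 45.10 mm
I = π(d_o⁴ − d_i⁴)/64 = π(57.5⁴ − 45.10⁴)/64 = 3.335×10^5 mm⁴
I = 3.335×10^5 mm⁴ = 3.335×10^-7 m⁴
Effective length L_e = K·L = 0.7 × 5.37 = 3.759 m
P_cr = π²EI / L_e² = π² × 200×10⁹ × 3.335×10^-7 / 3.759² = 4.659×10^4 N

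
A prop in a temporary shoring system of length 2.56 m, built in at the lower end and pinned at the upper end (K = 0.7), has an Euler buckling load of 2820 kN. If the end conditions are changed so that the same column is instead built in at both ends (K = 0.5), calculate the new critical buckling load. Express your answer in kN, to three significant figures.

P_cr ∝ 1/K², so P_cr,new = P_cr,old × (K_old/K_new)² = 2820 × (0.7/0.5)²
= 2820 × 1.960 = 5530 kN

P_cr ≈ 5530 kN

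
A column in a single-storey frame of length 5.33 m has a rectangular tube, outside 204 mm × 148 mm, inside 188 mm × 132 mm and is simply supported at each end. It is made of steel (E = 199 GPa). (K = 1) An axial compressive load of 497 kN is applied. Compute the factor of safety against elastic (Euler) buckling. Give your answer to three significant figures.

Weak-axis I_min = (h_o·b_o³ − h_i·b_i³)/12 with b_o = 148, b_i = 132.0 mm (shorter outer/inner sides).
I_min = (204×148³ − 188.0×132.0³)/12 = 1.908×10^7 mm⁴
I = 1.908×10^7 mm⁴ = 1.908×10^-5 m⁴
Effective length L_e = K·L = 1 × 5.33 = 5.330 m
P_cr = π²EI / L_e² = π² × 199×10⁹ × 1.908×10^-5 / 5.330² = 1.319×10^6 N
Factor of safety n = P_cr / P = 1318.9 / 497 = 2.65

n ≈ 2.65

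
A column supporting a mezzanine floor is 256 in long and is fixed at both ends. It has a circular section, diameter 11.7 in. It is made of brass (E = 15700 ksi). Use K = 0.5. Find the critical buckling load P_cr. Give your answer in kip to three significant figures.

I = πd⁴/64 = π×11.7⁴/64 = 919.8 in⁴
Effective length L_e = K·L = 0.5 × 256 = 128.0 in
P_cr = π²EI / L_e² = π² × 15700×10³ × 919.8 / 128.0² = 8.699×10^6 lb

P_cr ≈ 8700 kip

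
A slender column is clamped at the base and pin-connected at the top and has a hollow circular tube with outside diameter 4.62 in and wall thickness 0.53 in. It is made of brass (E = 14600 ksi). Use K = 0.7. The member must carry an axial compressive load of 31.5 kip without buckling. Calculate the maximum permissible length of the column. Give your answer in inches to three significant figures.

Inner diameter d_i = 4.62 − 2×0.53 = 3.560 in
I = π(d_o⁴ − d_i⁴)/64 = π(4.62⁴ − 3.560⁴)/64 = 14.48 in⁴
At the buckling limit P_cr = P = 3.150×10^4 lb
From P_cr = π²EI/(K·L)²:  L = (1/K)·√(π²EI/P_cr) = (1/0.7)·√(π²×1.46×10^7×14.48/3.150×10^4)
L = 368 in

L_max ≈ 368 in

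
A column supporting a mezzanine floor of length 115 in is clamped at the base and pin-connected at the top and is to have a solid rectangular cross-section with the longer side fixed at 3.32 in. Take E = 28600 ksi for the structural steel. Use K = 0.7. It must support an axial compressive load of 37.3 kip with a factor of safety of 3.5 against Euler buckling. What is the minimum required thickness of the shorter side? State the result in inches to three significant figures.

Required P_cr = n·P = 3.5 × 37.3 = 130.5 kip
L_e = K·L = 0.7 × 115 = 80.50 in
Required I = P_cr·L_e²/(π²E) = 1.306×10^5 × 80.50² / (π² × 2.86×10^7) = 2.997 in⁴
Rectangle, weak axis: I_min = h·b³/12 with h = 3.32 in fixed  ⇒  b = (12I/h)^(1/3) = 2.21 in

b ≈ 2.21 in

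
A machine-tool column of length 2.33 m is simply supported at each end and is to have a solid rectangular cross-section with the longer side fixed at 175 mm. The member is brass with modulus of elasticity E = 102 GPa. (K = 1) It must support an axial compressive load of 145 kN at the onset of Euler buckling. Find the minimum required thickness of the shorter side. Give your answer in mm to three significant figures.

b ≈ 37.7 mm

L_e = K·L = 1 × 2.33 = 2.330 m
Required I = P_cr·L_e²/(π²E) = 1.450×10^5 × 2.330² / (π² × 1.02×10^11) = 7.820×10^-7 m⁴
I_req = 7.820×10^5 mm⁴
Rectangle, weak axis: I_min = h·b³/12 with h = 175 mm fixed  ⇒  b = (12I/h)^(1/3) = 37.7 mm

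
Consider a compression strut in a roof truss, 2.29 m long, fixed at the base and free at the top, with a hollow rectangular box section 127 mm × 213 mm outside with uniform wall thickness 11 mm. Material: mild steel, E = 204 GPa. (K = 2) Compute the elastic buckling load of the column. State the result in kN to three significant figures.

Inner dimensions: h_i = 213 − 2×11 = 191.0 mm, b_i = 127 − 2×11 = 105.0 mm
Weak-axis I_min = (h_o·b_o³ − h_i·b_i³)/12 with b_o = 127, b_i = 105.0 mm (shorter outer/inner sides).
I_min = (213×127³ − 191.0×105.0³)/12 = 1.793×10^7 mm⁴
I = 1.793×10^7 mm⁴ = 1.793×10^-5 m⁴
Effective length L_e = K·L = 2 × 2.29 = 4.580 m
P_cr = π²EI / L_e² = π² × 204×10⁹ × 1.793×10^-5 / 4.580² = 1.721×10^6 N

P_cr ≈ 1720 kN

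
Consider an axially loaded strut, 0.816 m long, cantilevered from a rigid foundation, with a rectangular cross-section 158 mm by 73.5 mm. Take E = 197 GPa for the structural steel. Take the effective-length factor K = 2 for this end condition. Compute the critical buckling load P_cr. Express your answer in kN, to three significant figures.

P_cr ≈ 3820 kN

Buckling occurs about the weak axis: I_min = h·b³/12 with b = 73.5 mm (the shorter side).
I_min = 158×73.5³/12 = 5.228×10^6 mm⁴
I = 5.228×10^6 mm⁴ = 5.228×10^-6 m⁴
Effective length L_e = K·L = 2 × 0.816 = 1.632 m
P_cr = π²EI / L_e² = π² × 197×10⁹ × 5.228×10^-6 / 1.632² = 3.816×10^6 N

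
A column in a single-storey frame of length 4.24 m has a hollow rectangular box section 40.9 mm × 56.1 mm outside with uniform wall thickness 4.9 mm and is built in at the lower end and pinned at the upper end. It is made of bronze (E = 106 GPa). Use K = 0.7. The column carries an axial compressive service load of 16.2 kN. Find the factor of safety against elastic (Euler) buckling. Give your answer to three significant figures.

n ≈ 1.49

Inner dimensions: h_i = 56.1 − 2×4.9 = 46.30 mm, b_i = 40.9 − 2×4.9 = 31.10 mm
Weak-axis I_min = (h_o·b_o³ − h_i·b_i³)/12 with b_o = 40.9, b_i = 31.10 mm (shorter outer/inner sides).
I_min = (56.1×40.9³ − 46.30×31.10³)/12 = 2.038×10^5 mm⁴
I = 2.038×10^5 mm⁴ = 2.038×10^-7 m⁴
Effective length L_e = K·L = 0.7 × 4.24 = 2.968 m
P_cr = π²EI / L_e² = π² × 106×10⁹ × 2.038×10^-7 / 2.968² = 2.420×10^4 N
Factor of safety n = P_cr / P = 24.203 / 16.2 = 1.49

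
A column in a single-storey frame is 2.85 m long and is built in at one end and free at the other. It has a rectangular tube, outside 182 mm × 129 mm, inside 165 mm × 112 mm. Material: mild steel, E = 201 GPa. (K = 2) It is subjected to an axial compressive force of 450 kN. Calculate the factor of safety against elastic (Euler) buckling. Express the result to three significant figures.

Weak-axis I_min = (h_o·b_o³ − h_i·b_i³)/12 with b_o = 129, b_i = 112.0 mm (shorter outer/inner sides).
I_min = (182×129³ − 165.0×112.0³)/12 = 1.324×10^7 mm⁴
I = 1.324×10^7 mm⁴ = 1.324×10^-5 m⁴
Effective length L_e = K·L = 2 × 2.85 = 5.700 m
P_cr = π²EI / L_e² = π² × 201×10⁹ × 1.324×10^-5 / 5.700² = 8.084×10^5 N
Factor of safety n = P_cr / P = 808.44 / 450 = 1.80

n ≈ 1.80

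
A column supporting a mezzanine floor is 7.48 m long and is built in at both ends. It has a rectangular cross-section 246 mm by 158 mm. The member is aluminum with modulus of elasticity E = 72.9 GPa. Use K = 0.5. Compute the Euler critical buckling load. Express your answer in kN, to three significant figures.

P_cr ≈ 4160 kN

Buckling occurs about the weak axis: I_min = h·b³/12 with b = 158 mm (the shorter side).
I_min = 246×158³/12 = 8.086×10^7 mm⁴
I = 8.086×10^7 mm⁴ = 8.086×10^-5 m⁴
Effective length L_e = K·L = 0.5 × 7.48 = 3.740 m
P_cr = π²EI / L_e² = π² × 72.9×10⁹ × 8.086×10^-5 / 3.740² = 4.159×10^6 N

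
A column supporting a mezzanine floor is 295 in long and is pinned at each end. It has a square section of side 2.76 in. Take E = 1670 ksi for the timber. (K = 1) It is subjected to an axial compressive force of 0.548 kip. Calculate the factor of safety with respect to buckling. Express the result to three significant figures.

n ≈ 1.67

I = a⁴/12 = 2.76⁴/12 = 4.836 in⁴
Effective length L_e = K·L = 1 × 295 = 295.0 in
P_cr = π²EI / L_e² = π² × 1670×10³ × 4.836 / 295.0² = 915.9 lb
Factor of safety n = P_cr / P = 0.91586 / 0.548 = 1.67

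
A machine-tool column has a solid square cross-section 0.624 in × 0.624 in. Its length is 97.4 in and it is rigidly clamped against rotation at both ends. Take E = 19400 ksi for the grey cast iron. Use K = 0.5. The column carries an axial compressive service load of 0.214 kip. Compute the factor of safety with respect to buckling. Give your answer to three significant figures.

I = a⁴/12 = 0.624⁴/12 = 1.263×10^-2 in⁴
Effective length L_e = K·L = 0.5 × 97.4 = 48.70 in
P_cr = π²EI / L_e² = π² × 19400×10³ × 1.263×10^-2 / 48.70² = 1.020×10^3 lb
Factor of safety n = P_cr / P = 1.0200 / 0.214 = 4.77

n ≈ 4.77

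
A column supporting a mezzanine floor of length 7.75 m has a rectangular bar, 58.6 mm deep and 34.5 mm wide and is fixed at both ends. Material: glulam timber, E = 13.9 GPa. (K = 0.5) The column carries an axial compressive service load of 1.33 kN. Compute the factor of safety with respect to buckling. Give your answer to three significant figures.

Buckling occurs about the weak axis: I_min = h·b³/12 with b = 34.5 mm (the shorter side).
I_min = 58.6×34.5³/12 = 2.005×10^5 mm⁴
I = 2.005×10^5 mm⁴ = 2.005×10^-7 m⁴
Effective length L_e = K·L = 0.5 × 7.75 = 3.875 m
P_cr = π²EI / L_e² = π² × 13.9×10⁹ × 2.005×10^-7 / 3.875² = 1.832×10^3 N
Factor of safety n = P_cr / P = 1.8321 / 1.33 = 1.38

n ≈ 1.38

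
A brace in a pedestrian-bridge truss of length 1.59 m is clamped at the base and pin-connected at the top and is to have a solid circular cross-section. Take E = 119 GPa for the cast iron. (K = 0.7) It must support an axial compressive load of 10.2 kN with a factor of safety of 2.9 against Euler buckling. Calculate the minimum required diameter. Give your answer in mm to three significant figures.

Required P_cr = n·P = 2.9 × 10.2 = 29.58 kN
L_e = K·L = 0.7 × 1.59 = 1.113 m
Required I = P_cr·L_e²/(π²E) = 2.958×10^4 × 1.113² / (π² × 1.19×10^11) = 3.120×10^-8 m⁴
I_req = 3.120×10^4 mm⁴
Solid circle: I = πd⁴/64  ⇒  d = (64I/π)^(1/4) = (64×3.120×10^4/π)^(1/4) = 28.2 mm

d ≈ 28.2 mm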